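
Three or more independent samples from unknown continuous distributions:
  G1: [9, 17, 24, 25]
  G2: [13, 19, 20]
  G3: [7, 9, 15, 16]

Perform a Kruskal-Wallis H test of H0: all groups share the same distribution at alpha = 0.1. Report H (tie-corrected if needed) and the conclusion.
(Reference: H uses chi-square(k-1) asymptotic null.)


Step 1: Combine all N = 11 observations and assign midranks.
sorted (value, group, rank): (7,G3,1), (9,G1,2.5), (9,G3,2.5), (13,G2,4), (15,G3,5), (16,G3,6), (17,G1,7), (19,G2,8), (20,G2,9), (24,G1,10), (25,G1,11)
Step 2: Sum ranks within each group.
R_1 = 30.5 (n_1 = 4)
R_2 = 21 (n_2 = 3)
R_3 = 14.5 (n_3 = 4)
Step 3: H = 12/(N(N+1)) * sum(R_i^2/n_i) - 3(N+1)
     = 12/(11*12) * (30.5^2/4 + 21^2/3 + 14.5^2/4) - 3*12
     = 0.090909 * 432.125 - 36
     = 3.284091.
Step 4: Ties present; correction factor C = 1 - 6/(11^3 - 11) = 0.995455. Corrected H = 3.284091 / 0.995455 = 3.299087.
Step 5: Under H0, H ~ chi^2(2); p-value = 0.192138.
Step 6: alpha = 0.1. fail to reject H0.

H = 3.2991, df = 2, p = 0.192138, fail to reject H0.


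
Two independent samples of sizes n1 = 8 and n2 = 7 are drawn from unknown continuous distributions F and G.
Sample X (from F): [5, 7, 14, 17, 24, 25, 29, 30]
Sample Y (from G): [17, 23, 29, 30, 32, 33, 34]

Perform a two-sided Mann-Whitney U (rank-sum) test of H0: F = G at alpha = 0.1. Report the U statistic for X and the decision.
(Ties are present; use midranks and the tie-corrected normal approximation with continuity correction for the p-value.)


Step 1: Combine and sort all 15 observations; assign midranks.
sorted (value, group): (5,X), (7,X), (14,X), (17,X), (17,Y), (23,Y), (24,X), (25,X), (29,X), (29,Y), (30,X), (30,Y), (32,Y), (33,Y), (34,Y)
ranks: 5->1, 7->2, 14->3, 17->4.5, 17->4.5, 23->6, 24->7, 25->8, 29->9.5, 29->9.5, 30->11.5, 30->11.5, 32->13, 33->14, 34->15
Step 2: Rank sum for X: R1 = 1 + 2 + 3 + 4.5 + 7 + 8 + 9.5 + 11.5 = 46.5.
Step 3: U_X = R1 - n1(n1+1)/2 = 46.5 - 8*9/2 = 46.5 - 36 = 10.5.
       U_Y = n1*n2 - U_X = 56 - 10.5 = 45.5.
Step 4: Ties are present, so use the tie-corrected normal approximation (with continuity correction) for the p-value.
Step 5: p-value = 0.048534; compare to alpha = 0.1. reject H0.

U_X = 10.5, p = 0.048534, reject H0 at alpha = 0.1.


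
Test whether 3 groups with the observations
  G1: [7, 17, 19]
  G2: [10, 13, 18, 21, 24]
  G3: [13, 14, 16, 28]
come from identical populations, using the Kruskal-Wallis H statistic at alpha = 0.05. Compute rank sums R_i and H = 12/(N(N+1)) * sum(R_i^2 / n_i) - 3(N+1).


Step 1: Combine all N = 12 observations and assign midranks.
sorted (value, group, rank): (7,G1,1), (10,G2,2), (13,G2,3.5), (13,G3,3.5), (14,G3,5), (16,G3,6), (17,G1,7), (18,G2,8), (19,G1,9), (21,G2,10), (24,G2,11), (28,G3,12)
Step 2: Sum ranks within each group.
R_1 = 17 (n_1 = 3)
R_2 = 34.5 (n_2 = 5)
R_3 = 26.5 (n_3 = 4)
Step 3: H = 12/(N(N+1)) * sum(R_i^2/n_i) - 3(N+1)
     = 12/(12*13) * (17^2/3 + 34.5^2/5 + 26.5^2/4) - 3*13
     = 0.076923 * 509.946 - 39
     = 0.226603.
Step 4: Ties present; correction factor C = 1 - 6/(12^3 - 12) = 0.996503. Corrected H = 0.226603 / 0.996503 = 0.227398.
Step 5: Under H0, H ~ chi^2(2); p-value = 0.892527.
Step 6: alpha = 0.05. fail to reject H0.

H = 0.2274, df = 2, p = 0.892527, fail to reject H0.


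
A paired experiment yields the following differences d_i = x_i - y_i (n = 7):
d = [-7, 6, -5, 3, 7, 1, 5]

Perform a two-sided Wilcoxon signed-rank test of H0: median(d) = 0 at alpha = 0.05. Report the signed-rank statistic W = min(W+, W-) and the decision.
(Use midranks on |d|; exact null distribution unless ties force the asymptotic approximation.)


Step 1: Drop any zero differences (none here) and take |d_i|.
|d| = [7, 6, 5, 3, 7, 1, 5]
Step 2: Midrank |d_i| (ties get averaged ranks).
ranks: |7|->6.5, |6|->5, |5|->3.5, |3|->2, |7|->6.5, |1|->1, |5|->3.5
Step 3: Attach original signs; sum ranks with positive sign and with negative sign.
W+ = 5 + 2 + 6.5 + 1 + 3.5 = 18
W- = 6.5 + 3.5 = 10
(Check: W+ + W- = 28 should equal n(n+1)/2 = 28.)
Step 4: Test statistic W = min(W+, W-) = 10.
Step 5: Ties in |d|, so use the tie-corrected normal approximation.
        E[W] = n(n+1)/4 = 7*8/4 = 14.
        Tie groups: |d|=5 (t=2), |d|=7 (t=2); sum(t^3 - t) = 12.
        Var[W] = n(n+1)(2n+1)/24 - sum(t^3-t)/48 = 840/24 - 12/48 = 34.75.
        z = (W - E[W]) / sqrt(Var[W]) = (10 - 14) / 5.8949 = -0.6786.
        Two-sided p = 2*Phi(z) = 0.497422.
Step 6: alpha = 0.05. fail to reject H0.

W+ = 18, W- = 10, W = min = 10, p = 0.497422, fail to reject H0.


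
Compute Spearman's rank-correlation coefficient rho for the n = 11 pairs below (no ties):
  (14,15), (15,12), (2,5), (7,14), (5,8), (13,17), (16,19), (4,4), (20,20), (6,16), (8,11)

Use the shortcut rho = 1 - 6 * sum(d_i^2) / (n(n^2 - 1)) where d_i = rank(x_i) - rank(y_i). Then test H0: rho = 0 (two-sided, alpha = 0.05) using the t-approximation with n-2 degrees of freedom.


Step 1: Rank x and y separately (midranks; no ties here).
rank(x): 14->8, 15->9, 2->1, 7->5, 5->3, 13->7, 16->10, 4->2, 20->11, 6->4, 8->6
rank(y): 15->7, 12->5, 5->2, 14->6, 8->3, 17->9, 19->10, 4->1, 20->11, 16->8, 11->4
Step 2: d_i = R_x(i) - R_y(i); compute d_i^2.
  (8-7)^2=1, (9-5)^2=16, (1-2)^2=1, (5-6)^2=1, (3-3)^2=0, (7-9)^2=4, (10-10)^2=0, (2-1)^2=1, (11-11)^2=0, (4-8)^2=16, (6-4)^2=4
sum(d^2) = 44.
Step 3: rho = 1 - 6*44 / (11*(11^2 - 1)) = 1 - 264/1320 = 0.800000.
Step 4: Under H0, t = rho * sqrt((n-2)/(1-rho^2)) = 4.0000 ~ t(9).
Step 5: Two-sided p-value from the t-distribution with 9 df = 0.003110.
Step 6: alpha = 0.05. reject H0.

rho = 0.8000, p = 0.003110, reject H0 at alpha = 0.05.


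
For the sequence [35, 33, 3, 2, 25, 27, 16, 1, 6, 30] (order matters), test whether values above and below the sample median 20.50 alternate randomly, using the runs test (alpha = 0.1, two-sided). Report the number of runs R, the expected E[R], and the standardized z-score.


Step 1: Compute median = 20.50; label A = above, B = below.
Labels in order: AABBAABBBA  (n_A = 5, n_B = 5)
Step 2: Count runs R = 5.
Step 3: Under H0 (random ordering), E[R] = 2*n_A*n_B/(n_A+n_B) + 1 = 2*5*5/10 + 1 = 6.0000.
        Var[R] = 2*n_A*n_B*(2*n_A*n_B - n_A - n_B) / ((n_A+n_B)^2 * (n_A+n_B-1)) = 2000/900 = 2.2222.
        SD[R] = 1.4907.
Step 4: Continuity-corrected z = (R + 0.5 - E[R]) / SD[R] = (5 + 0.5 - 6.0000) / 1.4907 = -0.3354.
Step 5: Two-sided p-value via normal approximation = 2*(1 - Phi(|z|)) = 0.737316.
Step 6: alpha = 0.1. fail to reject H0.

R = 5, z = -0.3354, p = 0.737316, fail to reject H0.


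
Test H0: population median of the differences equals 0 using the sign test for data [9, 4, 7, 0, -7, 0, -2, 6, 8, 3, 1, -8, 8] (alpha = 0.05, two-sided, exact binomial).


Step 1: Discard zero differences. Original n = 13; n_eff = number of nonzero differences = 11.
Nonzero differences (with sign): +9, +4, +7, -7, -2, +6, +8, +3, +1, -8, +8
Step 2: Count signs: positive = 8, negative = 3.
Step 3: Under H0: P(positive) = 0.5, so the number of positives S ~ Bin(11, 0.5).
Step 4: Two-sided exact p-value = sum of Bin(11,0.5) probabilities at or below the observed probability = 0.226562.
Step 5: alpha = 0.05. fail to reject H0.

n_eff = 11, pos = 8, neg = 3, p = 0.226562, fail to reject H0.


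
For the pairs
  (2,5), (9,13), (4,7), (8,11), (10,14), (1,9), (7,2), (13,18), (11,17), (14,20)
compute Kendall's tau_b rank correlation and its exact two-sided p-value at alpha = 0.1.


Step 1: Enumerate the 45 unordered pairs (i,j) with i<j and classify each by sign(x_j-x_i) * sign(y_j-y_i).
  (1,2):dx=+7,dy=+8->C; (1,3):dx=+2,dy=+2->C; (1,4):dx=+6,dy=+6->C; (1,5):dx=+8,dy=+9->C
  (1,6):dx=-1,dy=+4->D; (1,7):dx=+5,dy=-3->D; (1,8):dx=+11,dy=+13->C; (1,9):dx=+9,dy=+12->C
  (1,10):dx=+12,dy=+15->C; (2,3):dx=-5,dy=-6->C; (2,4):dx=-1,dy=-2->C; (2,5):dx=+1,dy=+1->C
  (2,6):dx=-8,dy=-4->C; (2,7):dx=-2,dy=-11->C; (2,8):dx=+4,dy=+5->C; (2,9):dx=+2,dy=+4->C
  (2,10):dx=+5,dy=+7->C; (3,4):dx=+4,dy=+4->C; (3,5):dx=+6,dy=+7->C; (3,6):dx=-3,dy=+2->D
  (3,7):dx=+3,dy=-5->D; (3,8):dx=+9,dy=+11->C; (3,9):dx=+7,dy=+10->C; (3,10):dx=+10,dy=+13->C
  (4,5):dx=+2,dy=+3->C; (4,6):dx=-7,dy=-2->C; (4,7):dx=-1,dy=-9->C; (4,8):dx=+5,dy=+7->C
  (4,9):dx=+3,dy=+6->C; (4,10):dx=+6,dy=+9->C; (5,6):dx=-9,dy=-5->C; (5,7):dx=-3,dy=-12->C
  (5,8):dx=+3,dy=+4->C; (5,9):dx=+1,dy=+3->C; (5,10):dx=+4,dy=+6->C; (6,7):dx=+6,dy=-7->D
  (6,8):dx=+12,dy=+9->C; (6,9):dx=+10,dy=+8->C; (6,10):dx=+13,dy=+11->C; (7,8):dx=+6,dy=+16->C
  (7,9):dx=+4,dy=+15->C; (7,10):dx=+7,dy=+18->C; (8,9):dx=-2,dy=-1->C; (8,10):dx=+1,dy=+2->C
  (9,10):dx=+3,dy=+3->C
Step 2: C = 40, D = 5, total pairs = 45.
Step 3: tau = (C - D)/(n(n-1)/2) = (40 - 5)/45 = 0.777778.
Step 4: Exact two-sided p-value (enumerate n! = 3628800 permutations of y under H0): p = 0.000946.
Step 5: alpha = 0.1. reject H0.

tau_b = 0.7778 (C=40, D=5), p = 0.000946, reject H0.


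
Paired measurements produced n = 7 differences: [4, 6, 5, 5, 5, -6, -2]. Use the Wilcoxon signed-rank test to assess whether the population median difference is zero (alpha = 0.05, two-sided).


Step 1: Drop any zero differences (none here) and take |d_i|.
|d| = [4, 6, 5, 5, 5, 6, 2]
Step 2: Midrank |d_i| (ties get averaged ranks).
ranks: |4|->2, |6|->6.5, |5|->4, |5|->4, |5|->4, |6|->6.5, |2|->1
Step 3: Attach original signs; sum ranks with positive sign and with negative sign.
W+ = 2 + 6.5 + 4 + 4 + 4 = 20.5
W- = 6.5 + 1 = 7.5
(Check: W+ + W- = 28 should equal n(n+1)/2 = 28.)
Step 4: Test statistic W = min(W+, W-) = 7.5.
Step 5: Ties in |d|, so use the tie-corrected normal approximation.
        E[W] = n(n+1)/4 = 7*8/4 = 14.
        Tie groups: |d|=5 (t=3), |d|=6 (t=2); sum(t^3 - t) = 30.
        Var[W] = n(n+1)(2n+1)/24 - sum(t^3-t)/48 = 840/24 - 30/48 = 34.375.
        z = (W - E[W]) / sqrt(Var[W]) = (7.5 - 14) / 5.8630 = -1.1086.
        Two-sided p = 2*Phi(z) = 0.267584.
Step 6: alpha = 0.05. fail to reject H0.

W+ = 20.5, W- = 7.5, W = min = 7.5, p = 0.267584, fail to reject H0.


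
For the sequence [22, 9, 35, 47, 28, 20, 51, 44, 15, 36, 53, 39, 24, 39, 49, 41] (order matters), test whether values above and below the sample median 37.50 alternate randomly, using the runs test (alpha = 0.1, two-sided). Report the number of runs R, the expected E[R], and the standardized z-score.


Step 1: Compute median = 37.50; label A = above, B = below.
Labels in order: BBBABBAABBAABAAA  (n_A = 8, n_B = 8)
Step 2: Count runs R = 8.
Step 3: Under H0 (random ordering), E[R] = 2*n_A*n_B/(n_A+n_B) + 1 = 2*8*8/16 + 1 = 9.0000.
        Var[R] = 2*n_A*n_B*(2*n_A*n_B - n_A - n_B) / ((n_A+n_B)^2 * (n_A+n_B-1)) = 14336/3840 = 3.7333.
        SD[R] = 1.9322.
Step 4: Continuity-corrected z = (R + 0.5 - E[R]) / SD[R] = (8 + 0.5 - 9.0000) / 1.9322 = -0.2588.
Step 5: Two-sided p-value via normal approximation = 2*(1 - Phi(|z|)) = 0.795809.
Step 6: alpha = 0.1. fail to reject H0.

R = 8, z = -0.2588, p = 0.795809, fail to reject H0.


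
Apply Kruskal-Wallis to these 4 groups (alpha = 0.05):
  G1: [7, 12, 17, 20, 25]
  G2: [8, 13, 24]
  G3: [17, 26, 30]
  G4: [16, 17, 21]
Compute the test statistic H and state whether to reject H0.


Step 1: Combine all N = 14 observations and assign midranks.
sorted (value, group, rank): (7,G1,1), (8,G2,2), (12,G1,3), (13,G2,4), (16,G4,5), (17,G1,7), (17,G3,7), (17,G4,7), (20,G1,9), (21,G4,10), (24,G2,11), (25,G1,12), (26,G3,13), (30,G3,14)
Step 2: Sum ranks within each group.
R_1 = 32 (n_1 = 5)
R_2 = 17 (n_2 = 3)
R_3 = 34 (n_3 = 3)
R_4 = 22 (n_4 = 3)
Step 3: H = 12/(N(N+1)) * sum(R_i^2/n_i) - 3(N+1)
     = 12/(14*15) * (32^2/5 + 17^2/3 + 34^2/3 + 22^2/3) - 3*15
     = 0.057143 * 847.8 - 45
     = 3.445714.
Step 4: Ties present; correction factor C = 1 - 24/(14^3 - 14) = 0.991209. Corrected H = 3.445714 / 0.991209 = 3.476275.
Step 5: Under H0, H ~ chi^2(3); p-value = 0.323852.
Step 6: alpha = 0.05. fail to reject H0.

H = 3.4763, df = 3, p = 0.323852, fail to reject H0.


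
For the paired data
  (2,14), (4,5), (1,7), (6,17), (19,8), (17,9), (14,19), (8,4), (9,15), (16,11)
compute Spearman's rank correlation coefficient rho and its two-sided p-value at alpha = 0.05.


Step 1: Rank x and y separately (midranks; no ties here).
rank(x): 2->2, 4->3, 1->1, 6->4, 19->10, 17->9, 14->7, 8->5, 9->6, 16->8
rank(y): 14->7, 5->2, 7->3, 17->9, 8->4, 9->5, 19->10, 4->1, 15->8, 11->6
Step 2: d_i = R_x(i) - R_y(i); compute d_i^2.
  (2-7)^2=25, (3-2)^2=1, (1-3)^2=4, (4-9)^2=25, (10-4)^2=36, (9-5)^2=16, (7-10)^2=9, (5-1)^2=16, (6-8)^2=4, (8-6)^2=4
sum(d^2) = 140.
Step 3: rho = 1 - 6*140 / (10*(10^2 - 1)) = 1 - 840/990 = 0.151515.
Step 4: Under H0, t = rho * sqrt((n-2)/(1-rho^2)) = 0.4336 ~ t(8).
Step 5: Two-sided p-value from the t-distribution with 8 df = 0.676065.
Step 6: alpha = 0.05. fail to reject H0.

rho = 0.1515, p = 0.676065, fail to reject H0 at alpha = 0.05.


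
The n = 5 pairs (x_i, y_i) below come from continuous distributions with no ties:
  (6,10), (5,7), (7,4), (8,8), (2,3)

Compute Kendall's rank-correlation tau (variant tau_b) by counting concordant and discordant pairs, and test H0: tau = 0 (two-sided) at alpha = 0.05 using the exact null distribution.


Step 1: Enumerate the 10 unordered pairs (i,j) with i<j and classify each by sign(x_j-x_i) * sign(y_j-y_i).
  (1,2):dx=-1,dy=-3->C; (1,3):dx=+1,dy=-6->D; (1,4):dx=+2,dy=-2->D; (1,5):dx=-4,dy=-7->C
  (2,3):dx=+2,dy=-3->D; (2,4):dx=+3,dy=+1->C; (2,5):dx=-3,dy=-4->C; (3,4):dx=+1,dy=+4->C
  (3,5):dx=-5,dy=-1->C; (4,5):dx=-6,dy=-5->C
Step 2: C = 7, D = 3, total pairs = 10.
Step 3: tau = (C - D)/(n(n-1)/2) = (7 - 3)/10 = 0.400000.
Step 4: Exact two-sided p-value (enumerate n! = 120 permutations of y under H0): p = 0.483333.
Step 5: alpha = 0.05. fail to reject H0.

tau_b = 0.4000 (C=7, D=3), p = 0.483333, fail to reject H0.


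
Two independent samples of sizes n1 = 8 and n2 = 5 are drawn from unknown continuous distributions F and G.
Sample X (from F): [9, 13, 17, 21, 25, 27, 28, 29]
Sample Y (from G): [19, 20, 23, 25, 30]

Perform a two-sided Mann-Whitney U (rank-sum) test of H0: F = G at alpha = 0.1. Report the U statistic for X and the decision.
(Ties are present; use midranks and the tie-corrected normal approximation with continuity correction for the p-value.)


Step 1: Combine and sort all 13 observations; assign midranks.
sorted (value, group): (9,X), (13,X), (17,X), (19,Y), (20,Y), (21,X), (23,Y), (25,X), (25,Y), (27,X), (28,X), (29,X), (30,Y)
ranks: 9->1, 13->2, 17->3, 19->4, 20->5, 21->6, 23->7, 25->8.5, 25->8.5, 27->10, 28->11, 29->12, 30->13
Step 2: Rank sum for X: R1 = 1 + 2 + 3 + 6 + 8.5 + 10 + 11 + 12 = 53.5.
Step 3: U_X = R1 - n1(n1+1)/2 = 53.5 - 8*9/2 = 53.5 - 36 = 17.5.
       U_Y = n1*n2 - U_X = 40 - 17.5 = 22.5.
Step 4: Ties are present, so use the tie-corrected normal approximation (with continuity correction) for the p-value.
Step 5: p-value = 0.769390; compare to alpha = 0.1. fail to reject H0.

U_X = 17.5, p = 0.769390, fail to reject H0 at alpha = 0.1.


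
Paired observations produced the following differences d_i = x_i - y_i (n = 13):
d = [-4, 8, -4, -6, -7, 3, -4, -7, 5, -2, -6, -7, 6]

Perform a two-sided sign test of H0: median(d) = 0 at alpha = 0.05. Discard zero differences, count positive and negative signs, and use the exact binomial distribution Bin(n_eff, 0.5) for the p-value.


Step 1: Discard zero differences. Original n = 13; n_eff = number of nonzero differences = 13.
Nonzero differences (with sign): -4, +8, -4, -6, -7, +3, -4, -7, +5, -2, -6, -7, +6
Step 2: Count signs: positive = 4, negative = 9.
Step 3: Under H0: P(positive) = 0.5, so the number of positives S ~ Bin(13, 0.5).
Step 4: Two-sided exact p-value = sum of Bin(13,0.5) probabilities at or below the observed probability = 0.266846.
Step 5: alpha = 0.05. fail to reject H0.

n_eff = 13, pos = 4, neg = 9, p = 0.266846, fail to reject H0.


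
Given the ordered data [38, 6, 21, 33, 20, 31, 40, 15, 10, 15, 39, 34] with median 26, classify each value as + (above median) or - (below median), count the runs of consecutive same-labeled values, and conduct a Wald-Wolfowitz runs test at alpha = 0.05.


Step 1: Compute median = 26; label A = above, B = below.
Labels in order: ABBABAABBBAA  (n_A = 6, n_B = 6)
Step 2: Count runs R = 7.
Step 3: Under H0 (random ordering), E[R] = 2*n_A*n_B/(n_A+n_B) + 1 = 2*6*6/12 + 1 = 7.0000.
        Var[R] = 2*n_A*n_B*(2*n_A*n_B - n_A - n_B) / ((n_A+n_B)^2 * (n_A+n_B-1)) = 4320/1584 = 2.7273.
        SD[R] = 1.6514.
Step 4: R = E[R], so z = 0 with no continuity correction.
Step 5: Two-sided p-value via normal approximation = 2*(1 - Phi(|z|)) = 1.000000.
Step 6: alpha = 0.05. fail to reject H0.

R = 7, z = 0.0000, p = 1.000000, fail to reject H0.


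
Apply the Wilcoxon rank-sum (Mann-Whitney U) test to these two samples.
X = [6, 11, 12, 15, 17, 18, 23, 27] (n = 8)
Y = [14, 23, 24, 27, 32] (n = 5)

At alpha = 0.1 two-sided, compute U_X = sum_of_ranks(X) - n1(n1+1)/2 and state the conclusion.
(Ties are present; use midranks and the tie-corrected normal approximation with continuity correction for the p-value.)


Step 1: Combine and sort all 13 observations; assign midranks.
sorted (value, group): (6,X), (11,X), (12,X), (14,Y), (15,X), (17,X), (18,X), (23,X), (23,Y), (24,Y), (27,X), (27,Y), (32,Y)
ranks: 6->1, 11->2, 12->3, 14->4, 15->5, 17->6, 18->7, 23->8.5, 23->8.5, 24->10, 27->11.5, 27->11.5, 32->13
Step 2: Rank sum for X: R1 = 1 + 2 + 3 + 5 + 6 + 7 + 8.5 + 11.5 = 44.
Step 3: U_X = R1 - n1(n1+1)/2 = 44 - 8*9/2 = 44 - 36 = 8.
       U_Y = n1*n2 - U_X = 40 - 8 = 32.
Step 4: Ties are present, so use the tie-corrected normal approximation (with continuity correction) for the p-value.
Step 5: p-value = 0.091397; compare to alpha = 0.1. reject H0.

U_X = 8, p = 0.091397, reject H0 at alpha = 0.1.


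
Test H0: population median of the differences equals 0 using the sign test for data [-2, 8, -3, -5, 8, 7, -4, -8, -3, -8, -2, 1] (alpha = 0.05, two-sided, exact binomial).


Step 1: Discard zero differences. Original n = 12; n_eff = number of nonzero differences = 12.
Nonzero differences (with sign): -2, +8, -3, -5, +8, +7, -4, -8, -3, -8, -2, +1
Step 2: Count signs: positive = 4, negative = 8.
Step 3: Under H0: P(positive) = 0.5, so the number of positives S ~ Bin(12, 0.5).
Step 4: Two-sided exact p-value = sum of Bin(12,0.5) probabilities at or below the observed probability = 0.387695.
Step 5: alpha = 0.05. fail to reject H0.

n_eff = 12, pos = 4, neg = 8, p = 0.387695, fail to reject H0.


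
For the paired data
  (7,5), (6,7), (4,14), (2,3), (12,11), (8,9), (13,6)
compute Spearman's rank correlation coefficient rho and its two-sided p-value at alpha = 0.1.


Step 1: Rank x and y separately (midranks; no ties here).
rank(x): 7->4, 6->3, 4->2, 2->1, 12->6, 8->5, 13->7
rank(y): 5->2, 7->4, 14->7, 3->1, 11->6, 9->5, 6->3
Step 2: d_i = R_x(i) - R_y(i); compute d_i^2.
  (4-2)^2=4, (3-4)^2=1, (2-7)^2=25, (1-1)^2=0, (6-6)^2=0, (5-5)^2=0, (7-3)^2=16
sum(d^2) = 46.
Step 3: rho = 1 - 6*46 / (7*(7^2 - 1)) = 1 - 276/336 = 0.178571.
Step 4: Under H0, t = rho * sqrt((n-2)/(1-rho^2)) = 0.4058 ~ t(5).
Step 5: Two-sided p-value from the t-distribution with 5 df = 0.701658.
Step 6: alpha = 0.1. fail to reject H0.

rho = 0.1786, p = 0.701658, fail to reject H0 at alpha = 0.1.


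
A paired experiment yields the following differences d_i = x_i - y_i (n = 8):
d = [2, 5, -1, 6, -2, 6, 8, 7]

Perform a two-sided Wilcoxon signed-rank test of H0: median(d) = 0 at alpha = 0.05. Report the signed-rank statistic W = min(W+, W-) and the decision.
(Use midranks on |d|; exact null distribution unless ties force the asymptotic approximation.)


Step 1: Drop any zero differences (none here) and take |d_i|.
|d| = [2, 5, 1, 6, 2, 6, 8, 7]
Step 2: Midrank |d_i| (ties get averaged ranks).
ranks: |2|->2.5, |5|->4, |1|->1, |6|->5.5, |2|->2.5, |6|->5.5, |8|->8, |7|->7
Step 3: Attach original signs; sum ranks with positive sign and with negative sign.
W+ = 2.5 + 4 + 5.5 + 5.5 + 8 + 7 = 32.5
W- = 1 + 2.5 = 3.5
(Check: W+ + W- = 36 should equal n(n+1)/2 = 36.)
Step 4: Test statistic W = min(W+, W-) = 3.5.
Step 5: Ties in |d|, so use the tie-corrected normal approximation.
        E[W] = n(n+1)/4 = 8*9/4 = 18.
        Tie groups: |d|=2 (t=2), |d|=6 (t=2); sum(t^3 - t) = 12.
        Var[W] = n(n+1)(2n+1)/24 - sum(t^3-t)/48 = 1224/24 - 12/48 = 50.75.
        z = (W - E[W]) / sqrt(Var[W]) = (3.5 - 18) / 7.1239 = -2.0354.
        Two-sided p = 2*Phi(z) = 0.041811.
Step 6: alpha = 0.05. reject H0.

W+ = 32.5, W- = 3.5, W = min = 3.5, p = 0.041811, reject H0.


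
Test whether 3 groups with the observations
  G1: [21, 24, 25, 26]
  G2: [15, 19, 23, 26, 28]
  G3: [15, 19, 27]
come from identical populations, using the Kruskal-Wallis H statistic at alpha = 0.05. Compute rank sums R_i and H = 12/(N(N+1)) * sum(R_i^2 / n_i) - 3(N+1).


Step 1: Combine all N = 12 observations and assign midranks.
sorted (value, group, rank): (15,G2,1.5), (15,G3,1.5), (19,G2,3.5), (19,G3,3.5), (21,G1,5), (23,G2,6), (24,G1,7), (25,G1,8), (26,G1,9.5), (26,G2,9.5), (27,G3,11), (28,G2,12)
Step 2: Sum ranks within each group.
R_1 = 29.5 (n_1 = 4)
R_2 = 32.5 (n_2 = 5)
R_3 = 16 (n_3 = 3)
Step 3: H = 12/(N(N+1)) * sum(R_i^2/n_i) - 3(N+1)
     = 12/(12*13) * (29.5^2/4 + 32.5^2/5 + 16^2/3) - 3*13
     = 0.076923 * 514.146 - 39
     = 0.549679.
Step 4: Ties present; correction factor C = 1 - 18/(12^3 - 12) = 0.989510. Corrected H = 0.549679 / 0.989510 = 0.555506.
Step 5: Under H0, H ~ chi^2(2); p-value = 0.757484.
Step 6: alpha = 0.05. fail to reject H0.

H = 0.5555, df = 2, p = 0.757484, fail to reject H0.


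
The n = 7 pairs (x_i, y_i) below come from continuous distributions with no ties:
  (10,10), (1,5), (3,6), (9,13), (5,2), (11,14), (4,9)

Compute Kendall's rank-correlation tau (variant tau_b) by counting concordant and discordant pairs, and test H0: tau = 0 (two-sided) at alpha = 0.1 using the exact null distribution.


Step 1: Enumerate the 21 unordered pairs (i,j) with i<j and classify each by sign(x_j-x_i) * sign(y_j-y_i).
  (1,2):dx=-9,dy=-5->C; (1,3):dx=-7,dy=-4->C; (1,4):dx=-1,dy=+3->D; (1,5):dx=-5,dy=-8->C
  (1,6):dx=+1,dy=+4->C; (1,7):dx=-6,dy=-1->C; (2,3):dx=+2,dy=+1->C; (2,4):dx=+8,dy=+8->C
  (2,5):dx=+4,dy=-3->D; (2,6):dx=+10,dy=+9->C; (2,7):dx=+3,dy=+4->C; (3,4):dx=+6,dy=+7->C
  (3,5):dx=+2,dy=-4->D; (3,6):dx=+8,dy=+8->C; (3,7):dx=+1,dy=+3->C; (4,5):dx=-4,dy=-11->C
  (4,6):dx=+2,dy=+1->C; (4,7):dx=-5,dy=-4->C; (5,6):dx=+6,dy=+12->C; (5,7):dx=-1,dy=+7->D
  (6,7):dx=-7,dy=-5->C
Step 2: C = 17, D = 4, total pairs = 21.
Step 3: tau = (C - D)/(n(n-1)/2) = (17 - 4)/21 = 0.619048.
Step 4: Exact two-sided p-value (enumerate n! = 5040 permutations of y under H0): p = 0.069048.
Step 5: alpha = 0.1. reject H0.

tau_b = 0.6190 (C=17, D=4), p = 0.069048, reject H0.


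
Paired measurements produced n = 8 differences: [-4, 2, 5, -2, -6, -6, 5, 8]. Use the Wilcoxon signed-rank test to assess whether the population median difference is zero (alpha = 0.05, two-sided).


Step 1: Drop any zero differences (none here) and take |d_i|.
|d| = [4, 2, 5, 2, 6, 6, 5, 8]
Step 2: Midrank |d_i| (ties get averaged ranks).
ranks: |4|->3, |2|->1.5, |5|->4.5, |2|->1.5, |6|->6.5, |6|->6.5, |5|->4.5, |8|->8
Step 3: Attach original signs; sum ranks with positive sign and with negative sign.
W+ = 1.5 + 4.5 + 4.5 + 8 = 18.5
W- = 3 + 1.5 + 6.5 + 6.5 = 17.5
(Check: W+ + W- = 36 should equal n(n+1)/2 = 36.)
Step 4: Test statistic W = min(W+, W-) = 17.5.
Step 5: Ties in |d|, so use the tie-corrected normal approximation.
        E[W] = n(n+1)/4 = 8*9/4 = 18.
        Tie groups: |d|=2 (t=2), |d|=5 (t=2), |d|=6 (t=2); sum(t^3 - t) = 18.
        Var[W] = n(n+1)(2n+1)/24 - sum(t^3-t)/48 = 1224/24 - 18/48 = 50.625.
        z = (W - E[W]) / sqrt(Var[W]) = (17.5 - 18) / 7.1151 = -0.0703.
        Two-sided p = 2*Phi(z) = 0.943977.
Step 6: alpha = 0.05. fail to reject H0.

W+ = 18.5, W- = 17.5, W = min = 17.5, p = 0.943977, fail to reject H0.


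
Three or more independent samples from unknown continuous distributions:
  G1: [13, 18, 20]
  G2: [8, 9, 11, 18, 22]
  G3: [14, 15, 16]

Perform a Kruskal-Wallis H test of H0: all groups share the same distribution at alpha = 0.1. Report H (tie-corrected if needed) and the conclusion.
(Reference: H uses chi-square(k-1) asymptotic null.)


Step 1: Combine all N = 11 observations and assign midranks.
sorted (value, group, rank): (8,G2,1), (9,G2,2), (11,G2,3), (13,G1,4), (14,G3,5), (15,G3,6), (16,G3,7), (18,G1,8.5), (18,G2,8.5), (20,G1,10), (22,G2,11)
Step 2: Sum ranks within each group.
R_1 = 22.5 (n_1 = 3)
R_2 = 25.5 (n_2 = 5)
R_3 = 18 (n_3 = 3)
Step 3: H = 12/(N(N+1)) * sum(R_i^2/n_i) - 3(N+1)
     = 12/(11*12) * (22.5^2/3 + 25.5^2/5 + 18^2/3) - 3*12
     = 0.090909 * 406.8 - 36
     = 0.981818.
Step 4: Ties present; correction factor C = 1 - 6/(11^3 - 11) = 0.995455. Corrected H = 0.981818 / 0.995455 = 0.986301.
Step 5: Under H0, H ~ chi^2(2); p-value = 0.610699.
Step 6: alpha = 0.1. fail to reject H0.

H = 0.9863, df = 2, p = 0.610699, fail to reject H0.


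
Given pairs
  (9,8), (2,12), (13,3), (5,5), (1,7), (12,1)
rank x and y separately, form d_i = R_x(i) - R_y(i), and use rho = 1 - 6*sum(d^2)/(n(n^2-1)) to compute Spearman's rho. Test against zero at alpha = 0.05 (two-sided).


Step 1: Rank x and y separately (midranks; no ties here).
rank(x): 9->4, 2->2, 13->6, 5->3, 1->1, 12->5
rank(y): 8->5, 12->6, 3->2, 5->3, 7->4, 1->1
Step 2: d_i = R_x(i) - R_y(i); compute d_i^2.
  (4-5)^2=1, (2-6)^2=16, (6-2)^2=16, (3-3)^2=0, (1-4)^2=9, (5-1)^2=16
sum(d^2) = 58.
Step 3: rho = 1 - 6*58 / (6*(6^2 - 1)) = 1 - 348/210 = -0.657143.
Step 4: Under H0, t = rho * sqrt((n-2)/(1-rho^2)) = -1.7436 ~ t(4).
Step 5: Two-sided p-value from the t-distribution with 4 df = 0.156175.
Step 6: alpha = 0.05. fail to reject H0.

rho = -0.6571, p = 0.156175, fail to reject H0 at alpha = 0.05.


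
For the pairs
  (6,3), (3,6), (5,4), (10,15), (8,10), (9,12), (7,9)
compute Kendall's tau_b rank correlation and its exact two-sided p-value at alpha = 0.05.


Step 1: Enumerate the 21 unordered pairs (i,j) with i<j and classify each by sign(x_j-x_i) * sign(y_j-y_i).
  (1,2):dx=-3,dy=+3->D; (1,3):dx=-1,dy=+1->D; (1,4):dx=+4,dy=+12->C; (1,5):dx=+2,dy=+7->C
  (1,6):dx=+3,dy=+9->C; (1,7):dx=+1,dy=+6->C; (2,3):dx=+2,dy=-2->D; (2,4):dx=+7,dy=+9->C
  (2,5):dx=+5,dy=+4->C; (2,6):dx=+6,dy=+6->C; (2,7):dx=+4,dy=+3->C; (3,4):dx=+5,dy=+11->C
  (3,5):dx=+3,dy=+6->C; (3,6):dx=+4,dy=+8->C; (3,7):dx=+2,dy=+5->C; (4,5):dx=-2,dy=-5->C
  (4,6):dx=-1,dy=-3->C; (4,7):dx=-3,dy=-6->C; (5,6):dx=+1,dy=+2->C; (5,7):dx=-1,dy=-1->C
  (6,7):dx=-2,dy=-3->C
Step 2: C = 18, D = 3, total pairs = 21.
Step 3: tau = (C - D)/(n(n-1)/2) = (18 - 3)/21 = 0.714286.
Step 4: Exact two-sided p-value (enumerate n! = 5040 permutations of y under H0): p = 0.030159.
Step 5: alpha = 0.05. reject H0.

tau_b = 0.7143 (C=18, D=3), p = 0.030159, reject H0.


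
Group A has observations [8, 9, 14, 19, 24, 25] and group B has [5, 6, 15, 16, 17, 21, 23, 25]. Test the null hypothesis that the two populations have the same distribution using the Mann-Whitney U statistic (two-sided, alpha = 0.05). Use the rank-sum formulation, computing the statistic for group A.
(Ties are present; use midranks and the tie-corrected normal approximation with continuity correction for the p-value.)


Step 1: Combine and sort all 14 observations; assign midranks.
sorted (value, group): (5,Y), (6,Y), (8,X), (9,X), (14,X), (15,Y), (16,Y), (17,Y), (19,X), (21,Y), (23,Y), (24,X), (25,X), (25,Y)
ranks: 5->1, 6->2, 8->3, 9->4, 14->5, 15->6, 16->7, 17->8, 19->9, 21->10, 23->11, 24->12, 25->13.5, 25->13.5
Step 2: Rank sum for X: R1 = 3 + 4 + 5 + 9 + 12 + 13.5 = 46.5.
Step 3: U_X = R1 - n1(n1+1)/2 = 46.5 - 6*7/2 = 46.5 - 21 = 25.5.
       U_Y = n1*n2 - U_X = 48 - 25.5 = 22.5.
Step 4: Ties are present, so use the tie-corrected normal approximation (with continuity correction) for the p-value.
Step 5: p-value = 0.897167; compare to alpha = 0.05. fail to reject H0.

U_X = 25.5, p = 0.897167, fail to reject H0 at alpha = 0.05.


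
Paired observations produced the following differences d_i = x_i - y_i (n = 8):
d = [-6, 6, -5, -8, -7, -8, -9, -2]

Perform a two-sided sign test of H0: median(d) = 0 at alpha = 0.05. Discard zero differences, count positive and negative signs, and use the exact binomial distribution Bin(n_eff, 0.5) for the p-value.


Step 1: Discard zero differences. Original n = 8; n_eff = number of nonzero differences = 8.
Nonzero differences (with sign): -6, +6, -5, -8, -7, -8, -9, -2
Step 2: Count signs: positive = 1, negative = 7.
Step 3: Under H0: P(positive) = 0.5, so the number of positives S ~ Bin(8, 0.5).
Step 4: Two-sided exact p-value = sum of Bin(8,0.5) probabilities at or below the observed probability = 0.070312.
Step 5: alpha = 0.05. fail to reject H0.

n_eff = 8, pos = 1, neg = 7, p = 0.070312, fail to reject H0.


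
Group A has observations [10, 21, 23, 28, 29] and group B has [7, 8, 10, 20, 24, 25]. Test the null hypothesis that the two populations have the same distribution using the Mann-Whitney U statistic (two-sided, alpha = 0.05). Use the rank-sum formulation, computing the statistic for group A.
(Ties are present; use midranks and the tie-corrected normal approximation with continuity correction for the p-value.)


Step 1: Combine and sort all 11 observations; assign midranks.
sorted (value, group): (7,Y), (8,Y), (10,X), (10,Y), (20,Y), (21,X), (23,X), (24,Y), (25,Y), (28,X), (29,X)
ranks: 7->1, 8->2, 10->3.5, 10->3.5, 20->5, 21->6, 23->7, 24->8, 25->9, 28->10, 29->11
Step 2: Rank sum for X: R1 = 3.5 + 6 + 7 + 10 + 11 = 37.5.
Step 3: U_X = R1 - n1(n1+1)/2 = 37.5 - 5*6/2 = 37.5 - 15 = 22.5.
       U_Y = n1*n2 - U_X = 30 - 22.5 = 7.5.
Step 4: Ties are present, so use the tie-corrected normal approximation (with continuity correction) for the p-value.
Step 5: p-value = 0.200217; compare to alpha = 0.05. fail to reject H0.

U_X = 22.5, p = 0.200217, fail to reject H0 at alpha = 0.05.


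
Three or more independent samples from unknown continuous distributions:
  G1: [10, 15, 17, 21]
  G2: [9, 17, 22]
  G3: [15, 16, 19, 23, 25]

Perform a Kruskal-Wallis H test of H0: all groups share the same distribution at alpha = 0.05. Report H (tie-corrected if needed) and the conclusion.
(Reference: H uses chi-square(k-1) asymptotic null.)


Step 1: Combine all N = 12 observations and assign midranks.
sorted (value, group, rank): (9,G2,1), (10,G1,2), (15,G1,3.5), (15,G3,3.5), (16,G3,5), (17,G1,6.5), (17,G2,6.5), (19,G3,8), (21,G1,9), (22,G2,10), (23,G3,11), (25,G3,12)
Step 2: Sum ranks within each group.
R_1 = 21 (n_1 = 4)
R_2 = 17.5 (n_2 = 3)
R_3 = 39.5 (n_3 = 5)
Step 3: H = 12/(N(N+1)) * sum(R_i^2/n_i) - 3(N+1)
     = 12/(12*13) * (21^2/4 + 17.5^2/3 + 39.5^2/5) - 3*13
     = 0.076923 * 524.383 - 39
     = 1.337179.
Step 4: Ties present; correction factor C = 1 - 12/(12^3 - 12) = 0.993007. Corrected H = 1.337179 / 0.993007 = 1.346596.
Step 5: Under H0, H ~ chi^2(2); p-value = 0.510024.
Step 6: alpha = 0.05. fail to reject H0.

H = 1.3466, df = 2, p = 0.510024, fail to reject H0.


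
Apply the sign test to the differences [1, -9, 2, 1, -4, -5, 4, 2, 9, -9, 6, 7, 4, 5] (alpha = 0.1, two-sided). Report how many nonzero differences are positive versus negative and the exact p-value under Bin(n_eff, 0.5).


Step 1: Discard zero differences. Original n = 14; n_eff = number of nonzero differences = 14.
Nonzero differences (with sign): +1, -9, +2, +1, -4, -5, +4, +2, +9, -9, +6, +7, +4, +5
Step 2: Count signs: positive = 10, negative = 4.
Step 3: Under H0: P(positive) = 0.5, so the number of positives S ~ Bin(14, 0.5).
Step 4: Two-sided exact p-value = sum of Bin(14,0.5) probabilities at or below the observed probability = 0.179565.
Step 5: alpha = 0.1. fail to reject H0.

n_eff = 14, pos = 10, neg = 4, p = 0.179565, fail to reject H0.


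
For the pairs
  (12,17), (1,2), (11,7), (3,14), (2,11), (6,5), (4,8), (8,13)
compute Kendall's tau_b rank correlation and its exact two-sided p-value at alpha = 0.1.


Step 1: Enumerate the 28 unordered pairs (i,j) with i<j and classify each by sign(x_j-x_i) * sign(y_j-y_i).
  (1,2):dx=-11,dy=-15->C; (1,3):dx=-1,dy=-10->C; (1,4):dx=-9,dy=-3->C; (1,5):dx=-10,dy=-6->C
  (1,6):dx=-6,dy=-12->C; (1,7):dx=-8,dy=-9->C; (1,8):dx=-4,dy=-4->C; (2,3):dx=+10,dy=+5->C
  (2,4):dx=+2,dy=+12->C; (2,5):dx=+1,dy=+9->C; (2,6):dx=+5,dy=+3->C; (2,7):dx=+3,dy=+6->C
  (2,8):dx=+7,dy=+11->C; (3,4):dx=-8,dy=+7->D; (3,5):dx=-9,dy=+4->D; (3,6):dx=-5,dy=-2->C
  (3,7):dx=-7,dy=+1->D; (3,8):dx=-3,dy=+6->D; (4,5):dx=-1,dy=-3->C; (4,6):dx=+3,dy=-9->D
  (4,7):dx=+1,dy=-6->D; (4,8):dx=+5,dy=-1->D; (5,6):dx=+4,dy=-6->D; (5,7):dx=+2,dy=-3->D
  (5,8):dx=+6,dy=+2->C; (6,7):dx=-2,dy=+3->D; (6,8):dx=+2,dy=+8->C; (7,8):dx=+4,dy=+5->C
Step 2: C = 18, D = 10, total pairs = 28.
Step 3: tau = (C - D)/(n(n-1)/2) = (18 - 10)/28 = 0.285714.
Step 4: Exact two-sided p-value (enumerate n! = 40320 permutations of y under H0): p = 0.398760.
Step 5: alpha = 0.1. fail to reject H0.

tau_b = 0.2857 (C=18, D=10), p = 0.398760, fail to reject H0.


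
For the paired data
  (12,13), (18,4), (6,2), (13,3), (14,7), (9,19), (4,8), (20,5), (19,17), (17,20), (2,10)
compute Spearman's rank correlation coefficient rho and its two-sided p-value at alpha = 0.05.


Step 1: Rank x and y separately (midranks; no ties here).
rank(x): 12->5, 18->9, 6->3, 13->6, 14->7, 9->4, 4->2, 20->11, 19->10, 17->8, 2->1
rank(y): 13->8, 4->3, 2->1, 3->2, 7->5, 19->10, 8->6, 5->4, 17->9, 20->11, 10->7
Step 2: d_i = R_x(i) - R_y(i); compute d_i^2.
  (5-8)^2=9, (9-3)^2=36, (3-1)^2=4, (6-2)^2=16, (7-5)^2=4, (4-10)^2=36, (2-6)^2=16, (11-4)^2=49, (10-9)^2=1, (8-11)^2=9, (1-7)^2=36
sum(d^2) = 216.
Step 3: rho = 1 - 6*216 / (11*(11^2 - 1)) = 1 - 1296/1320 = 0.018182.
Step 4: Under H0, t = rho * sqrt((n-2)/(1-rho^2)) = 0.0546 ~ t(9).
Step 5: Two-sided p-value from the t-distribution with 9 df = 0.957685.
Step 6: alpha = 0.05. fail to reject H0.

rho = 0.0182, p = 0.957685, fail to reject H0 at alpha = 0.05.


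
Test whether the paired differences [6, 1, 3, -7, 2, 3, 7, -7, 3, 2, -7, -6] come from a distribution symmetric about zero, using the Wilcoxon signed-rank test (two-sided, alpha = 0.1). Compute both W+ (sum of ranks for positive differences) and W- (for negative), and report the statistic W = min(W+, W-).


Step 1: Drop any zero differences (none here) and take |d_i|.
|d| = [6, 1, 3, 7, 2, 3, 7, 7, 3, 2, 7, 6]
Step 2: Midrank |d_i| (ties get averaged ranks).
ranks: |6|->7.5, |1|->1, |3|->5, |7|->10.5, |2|->2.5, |3|->5, |7|->10.5, |7|->10.5, |3|->5, |2|->2.5, |7|->10.5, |6|->7.5
Step 3: Attach original signs; sum ranks with positive sign and with negative sign.
W+ = 7.5 + 1 + 5 + 2.5 + 5 + 10.5 + 5 + 2.5 = 39
W- = 10.5 + 10.5 + 10.5 + 7.5 = 39
(Check: W+ + W- = 78 should equal n(n+1)/2 = 78.)
Step 4: Test statistic W = min(W+, W-) = 39.
Step 5: Ties in |d|, so use the tie-corrected normal approximation.
        E[W] = n(n+1)/4 = 12*13/4 = 39.
        Tie groups: |d|=2 (t=2), |d|=3 (t=3), |d|=6 (t=2), |d|=7 (t=4); sum(t^3 - t) = 96.
        Var[W] = n(n+1)(2n+1)/24 - sum(t^3-t)/48 = 3900/24 - 96/48 = 160.5.
        z = (W - E[W]) / sqrt(Var[W]) = (39 - 39) / 12.6689 = 0.0000.
        Two-sided p = 2*Phi(z) = 1.000000.
Step 6: alpha = 0.1. fail to reject H0.

W+ = 39, W- = 39, W = min = 39, p = 1.000000, fail to reject H0.


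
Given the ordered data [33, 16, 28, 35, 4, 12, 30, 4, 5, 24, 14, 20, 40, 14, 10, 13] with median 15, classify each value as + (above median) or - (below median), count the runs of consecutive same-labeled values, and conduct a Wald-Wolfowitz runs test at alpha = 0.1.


Step 1: Compute median = 15; label A = above, B = below.
Labels in order: AAAABBABBABAABBB  (n_A = 8, n_B = 8)
Step 2: Count runs R = 8.
Step 3: Under H0 (random ordering), E[R] = 2*n_A*n_B/(n_A+n_B) + 1 = 2*8*8/16 + 1 = 9.0000.
        Var[R] = 2*n_A*n_B*(2*n_A*n_B - n_A - n_B) / ((n_A+n_B)^2 * (n_A+n_B-1)) = 14336/3840 = 3.7333.
        SD[R] = 1.9322.
Step 4: Continuity-corrected z = (R + 0.5 - E[R]) / SD[R] = (8 + 0.5 - 9.0000) / 1.9322 = -0.2588.
Step 5: Two-sided p-value via normal approximation = 2*(1 - Phi(|z|)) = 0.795809.
Step 6: alpha = 0.1. fail to reject H0.

R = 8, z = -0.2588, p = 0.795809, fail to reject H0.


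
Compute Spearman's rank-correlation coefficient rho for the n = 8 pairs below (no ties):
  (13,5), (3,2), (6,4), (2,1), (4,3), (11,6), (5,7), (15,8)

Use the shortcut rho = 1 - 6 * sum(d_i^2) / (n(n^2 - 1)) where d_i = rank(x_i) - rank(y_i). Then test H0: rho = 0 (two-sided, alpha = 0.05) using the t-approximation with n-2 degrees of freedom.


Step 1: Rank x and y separately (midranks; no ties here).
rank(x): 13->7, 3->2, 6->5, 2->1, 4->3, 11->6, 5->4, 15->8
rank(y): 5->5, 2->2, 4->4, 1->1, 3->3, 6->6, 7->7, 8->8
Step 2: d_i = R_x(i) - R_y(i); compute d_i^2.
  (7-5)^2=4, (2-2)^2=0, (5-4)^2=1, (1-1)^2=0, (3-3)^2=0, (6-6)^2=0, (4-7)^2=9, (8-8)^2=0
sum(d^2) = 14.
Step 3: rho = 1 - 6*14 / (8*(8^2 - 1)) = 1 - 84/504 = 0.833333.
Step 4: Under H0, t = rho * sqrt((n-2)/(1-rho^2)) = 3.6927 ~ t(6).
Step 5: Two-sided p-value from the t-distribution with 6 df = 0.010176.
Step 6: alpha = 0.05. reject H0.

rho = 0.8333, p = 0.010176, reject H0 at alpha = 0.05.


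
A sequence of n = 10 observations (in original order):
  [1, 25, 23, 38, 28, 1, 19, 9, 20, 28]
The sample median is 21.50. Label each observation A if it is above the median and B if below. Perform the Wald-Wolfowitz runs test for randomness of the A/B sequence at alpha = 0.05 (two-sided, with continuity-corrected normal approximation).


Step 1: Compute median = 21.50; label A = above, B = below.
Labels in order: BAAAABBBBA  (n_A = 5, n_B = 5)
Step 2: Count runs R = 4.
Step 3: Under H0 (random ordering), E[R] = 2*n_A*n_B/(n_A+n_B) + 1 = 2*5*5/10 + 1 = 6.0000.
        Var[R] = 2*n_A*n_B*(2*n_A*n_B - n_A - n_B) / ((n_A+n_B)^2 * (n_A+n_B-1)) = 2000/900 = 2.2222.
        SD[R] = 1.4907.
Step 4: Continuity-corrected z = (R + 0.5 - E[R]) / SD[R] = (4 + 0.5 - 6.0000) / 1.4907 = -1.0062.
Step 5: Two-sided p-value via normal approximation = 2*(1 - Phi(|z|)) = 0.314305.
Step 6: alpha = 0.05. fail to reject H0.

R = 4, z = -1.0062, p = 0.314305, fail to reject H0.


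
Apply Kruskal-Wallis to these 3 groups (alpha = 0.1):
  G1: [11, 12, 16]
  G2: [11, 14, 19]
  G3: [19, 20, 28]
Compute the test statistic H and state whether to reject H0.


Step 1: Combine all N = 9 observations and assign midranks.
sorted (value, group, rank): (11,G1,1.5), (11,G2,1.5), (12,G1,3), (14,G2,4), (16,G1,5), (19,G2,6.5), (19,G3,6.5), (20,G3,8), (28,G3,9)
Step 2: Sum ranks within each group.
R_1 = 9.5 (n_1 = 3)
R_2 = 12 (n_2 = 3)
R_3 = 23.5 (n_3 = 3)
Step 3: H = 12/(N(N+1)) * sum(R_i^2/n_i) - 3(N+1)
     = 12/(9*10) * (9.5^2/3 + 12^2/3 + 23.5^2/3) - 3*10
     = 0.133333 * 262.167 - 30
     = 4.955556.
Step 4: Ties present; correction factor C = 1 - 12/(9^3 - 9) = 0.983333. Corrected H = 4.955556 / 0.983333 = 5.039548.
Step 5: Under H0, H ~ chi^2(2); p-value = 0.080478.
Step 6: alpha = 0.1. reject H0.

H = 5.0395, df = 2, p = 0.080478, reject H0.


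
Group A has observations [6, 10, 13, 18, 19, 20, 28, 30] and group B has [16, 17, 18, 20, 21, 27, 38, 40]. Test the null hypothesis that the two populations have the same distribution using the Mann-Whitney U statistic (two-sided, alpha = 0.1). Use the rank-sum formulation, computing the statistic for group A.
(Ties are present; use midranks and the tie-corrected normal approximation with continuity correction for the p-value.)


Step 1: Combine and sort all 16 observations; assign midranks.
sorted (value, group): (6,X), (10,X), (13,X), (16,Y), (17,Y), (18,X), (18,Y), (19,X), (20,X), (20,Y), (21,Y), (27,Y), (28,X), (30,X), (38,Y), (40,Y)
ranks: 6->1, 10->2, 13->3, 16->4, 17->5, 18->6.5, 18->6.5, 19->8, 20->9.5, 20->9.5, 21->11, 27->12, 28->13, 30->14, 38->15, 40->16
Step 2: Rank sum for X: R1 = 1 + 2 + 3 + 6.5 + 8 + 9.5 + 13 + 14 = 57.
Step 3: U_X = R1 - n1(n1+1)/2 = 57 - 8*9/2 = 57 - 36 = 21.
       U_Y = n1*n2 - U_X = 64 - 21 = 43.
Step 4: Ties are present, so use the tie-corrected normal approximation (with continuity correction) for the p-value.
Step 5: p-value = 0.269443; compare to alpha = 0.1. fail to reject H0.

U_X = 21, p = 0.269443, fail to reject H0 at alpha = 0.1.


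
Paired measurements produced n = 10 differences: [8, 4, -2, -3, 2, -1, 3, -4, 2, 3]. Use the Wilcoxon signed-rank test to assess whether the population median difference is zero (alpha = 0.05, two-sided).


Step 1: Drop any zero differences (none here) and take |d_i|.
|d| = [8, 4, 2, 3, 2, 1, 3, 4, 2, 3]
Step 2: Midrank |d_i| (ties get averaged ranks).
ranks: |8|->10, |4|->8.5, |2|->3, |3|->6, |2|->3, |1|->1, |3|->6, |4|->8.5, |2|->3, |3|->6
Step 3: Attach original signs; sum ranks with positive sign and with negative sign.
W+ = 10 + 8.5 + 3 + 6 + 3 + 6 = 36.5
W- = 3 + 6 + 1 + 8.5 = 18.5
(Check: W+ + W- = 55 should equal n(n+1)/2 = 55.)
Step 4: Test statistic W = min(W+, W-) = 18.5.
Step 5: Ties in |d|, so use the tie-corrected normal approximation.
        E[W] = n(n+1)/4 = 10*11/4 = 27.5.
        Tie groups: |d|=2 (t=3), |d|=3 (t=3), |d|=4 (t=2); sum(t^3 - t) = 54.
        Var[W] = n(n+1)(2n+1)/24 - sum(t^3-t)/48 = 2310/24 - 54/48 = 95.125.
        z = (W - E[W]) / sqrt(Var[W]) = (18.5 - 27.5) / 9.7532 = -0.9228.
        Two-sided p = 2*Phi(z) = 0.356125.
Step 6: alpha = 0.05. fail to reject H0.

W+ = 36.5, W- = 18.5, W = min = 18.5, p = 0.356125, fail to reject H0.
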